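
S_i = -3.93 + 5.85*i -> [-3.93, 1.92, 7.77, 13.62, 19.47]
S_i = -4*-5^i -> [-4, 20, -100, 500, -2500]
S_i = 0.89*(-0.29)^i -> [0.89, -0.26, 0.07, -0.02, 0.01]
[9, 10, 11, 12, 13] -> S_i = 9 + 1*i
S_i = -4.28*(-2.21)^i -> [-4.28, 9.46, -20.9, 46.2, -102.1]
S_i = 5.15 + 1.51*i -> [5.15, 6.66, 8.17, 9.68, 11.19]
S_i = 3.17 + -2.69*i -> [3.17, 0.48, -2.21, -4.9, -7.59]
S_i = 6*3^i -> [6, 18, 54, 162, 486]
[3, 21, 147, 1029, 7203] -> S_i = 3*7^i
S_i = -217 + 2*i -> [-217, -215, -213, -211, -209]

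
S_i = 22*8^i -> [22, 176, 1408, 11264, 90112]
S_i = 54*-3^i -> [54, -162, 486, -1458, 4374]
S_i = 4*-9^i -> [4, -36, 324, -2916, 26244]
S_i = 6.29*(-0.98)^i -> [6.29, -6.16, 6.04, -5.92, 5.8]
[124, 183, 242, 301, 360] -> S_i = 124 + 59*i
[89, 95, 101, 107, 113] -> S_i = 89 + 6*i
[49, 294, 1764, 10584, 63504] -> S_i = 49*6^i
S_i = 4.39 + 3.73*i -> [4.39, 8.12, 11.85, 15.58, 19.31]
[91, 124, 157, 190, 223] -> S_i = 91 + 33*i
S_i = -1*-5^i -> [-1, 5, -25, 125, -625]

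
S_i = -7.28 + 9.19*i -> [-7.28, 1.91, 11.1, 20.29, 29.48]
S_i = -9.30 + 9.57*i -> [-9.3, 0.27, 9.84, 19.41, 28.98]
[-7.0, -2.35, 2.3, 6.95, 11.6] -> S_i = -7.00 + 4.65*i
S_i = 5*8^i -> [5, 40, 320, 2560, 20480]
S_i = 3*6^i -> [3, 18, 108, 648, 3888]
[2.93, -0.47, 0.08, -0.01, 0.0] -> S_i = 2.93*(-0.16)^i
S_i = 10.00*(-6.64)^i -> [10.0, -66.4, 440.9, -2927.55, 19438.93]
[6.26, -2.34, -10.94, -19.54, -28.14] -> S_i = 6.26 + -8.60*i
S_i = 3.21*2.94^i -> [3.21, 9.44, 27.75, 81.57, 239.82]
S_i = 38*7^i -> [38, 266, 1862, 13034, 91238]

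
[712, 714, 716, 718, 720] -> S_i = 712 + 2*i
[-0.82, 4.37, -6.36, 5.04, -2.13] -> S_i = Random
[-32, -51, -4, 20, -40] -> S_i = Random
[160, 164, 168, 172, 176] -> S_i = 160 + 4*i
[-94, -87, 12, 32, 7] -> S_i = Random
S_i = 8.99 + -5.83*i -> [8.99, 3.16, -2.67, -8.5, -14.33]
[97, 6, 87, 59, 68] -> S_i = Random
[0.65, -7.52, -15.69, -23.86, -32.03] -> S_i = 0.65 + -8.17*i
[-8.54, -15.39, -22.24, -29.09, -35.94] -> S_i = -8.54 + -6.85*i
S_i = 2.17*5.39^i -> [2.17, 11.7, 63.04, 339.8, 1831.53]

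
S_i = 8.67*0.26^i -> [8.67, 2.25, 0.59, 0.15, 0.04]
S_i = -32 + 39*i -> [-32, 7, 46, 85, 124]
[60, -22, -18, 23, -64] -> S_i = Random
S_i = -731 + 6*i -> [-731, -725, -719, -713, -707]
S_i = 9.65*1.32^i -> [9.65, 12.74, 16.81, 22.19, 29.3]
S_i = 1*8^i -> [1, 8, 64, 512, 4096]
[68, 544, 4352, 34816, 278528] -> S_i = 68*8^i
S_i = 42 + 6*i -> [42, 48, 54, 60, 66]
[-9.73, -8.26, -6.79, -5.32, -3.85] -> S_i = -9.73 + 1.47*i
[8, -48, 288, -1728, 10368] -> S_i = 8*-6^i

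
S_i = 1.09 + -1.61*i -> [1.09, -0.52, -2.13, -3.74, -5.35]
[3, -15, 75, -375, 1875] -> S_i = 3*-5^i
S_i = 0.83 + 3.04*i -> [0.83, 3.87, 6.91, 9.95, 12.99]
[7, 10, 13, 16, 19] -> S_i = 7 + 3*i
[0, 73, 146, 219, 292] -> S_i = 0 + 73*i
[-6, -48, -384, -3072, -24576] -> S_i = -6*8^i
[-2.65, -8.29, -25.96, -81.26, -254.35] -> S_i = -2.65*3.13^i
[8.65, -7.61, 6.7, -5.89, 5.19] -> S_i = 8.65*(-0.88)^i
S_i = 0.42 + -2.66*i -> [0.42, -2.24, -4.9, -7.56, -10.22]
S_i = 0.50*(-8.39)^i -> [0.5, -4.2, 35.2, -295.29, 2477.52]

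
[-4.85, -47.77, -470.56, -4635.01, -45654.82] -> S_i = -4.85*9.85^i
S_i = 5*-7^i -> [5, -35, 245, -1715, 12005]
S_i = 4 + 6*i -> [4, 10, 16, 22, 28]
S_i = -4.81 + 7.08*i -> [-4.81, 2.27, 9.35, 16.43, 23.51]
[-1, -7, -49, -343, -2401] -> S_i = -1*7^i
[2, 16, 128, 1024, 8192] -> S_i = 2*8^i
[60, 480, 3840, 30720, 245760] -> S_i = 60*8^i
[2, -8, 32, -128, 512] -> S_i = 2*-4^i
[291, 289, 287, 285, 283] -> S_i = 291 + -2*i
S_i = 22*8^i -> [22, 176, 1408, 11264, 90112]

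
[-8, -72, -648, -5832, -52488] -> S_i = -8*9^i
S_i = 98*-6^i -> [98, -588, 3528, -21168, 127008]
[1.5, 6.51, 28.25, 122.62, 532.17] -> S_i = 1.50*4.34^i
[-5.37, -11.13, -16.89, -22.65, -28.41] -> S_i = -5.37 + -5.76*i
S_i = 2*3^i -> [2, 6, 18, 54, 162]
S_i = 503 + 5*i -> [503, 508, 513, 518, 523]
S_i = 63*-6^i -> [63, -378, 2268, -13608, 81648]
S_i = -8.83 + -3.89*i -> [-8.83, -12.72, -16.61, -20.5, -24.39]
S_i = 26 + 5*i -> [26, 31, 36, 41, 46]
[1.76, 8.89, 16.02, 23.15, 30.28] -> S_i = 1.76 + 7.13*i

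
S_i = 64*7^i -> [64, 448, 3136, 21952, 153664]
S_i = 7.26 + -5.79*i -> [7.26, 1.47, -4.32, -10.11, -15.9]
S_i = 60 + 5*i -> [60, 65, 70, 75, 80]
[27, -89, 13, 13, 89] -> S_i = Random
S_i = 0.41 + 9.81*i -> [0.41, 10.22, 20.03, 29.84, 39.65]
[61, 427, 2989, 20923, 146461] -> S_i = 61*7^i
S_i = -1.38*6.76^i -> [-1.38, -9.33, -63.06, -426.3, -2881.81]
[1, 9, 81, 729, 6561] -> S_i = 1*9^i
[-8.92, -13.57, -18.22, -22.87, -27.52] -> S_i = -8.92 + -4.65*i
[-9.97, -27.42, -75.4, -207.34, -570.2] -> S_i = -9.97*2.75^i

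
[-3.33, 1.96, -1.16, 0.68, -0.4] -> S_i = -3.33*(-0.59)^i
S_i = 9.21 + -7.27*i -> [9.21, 1.94, -5.33, -12.6, -19.87]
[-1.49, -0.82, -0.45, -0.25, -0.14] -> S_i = -1.49*0.55^i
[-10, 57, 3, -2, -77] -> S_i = Random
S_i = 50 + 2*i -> [50, 52, 54, 56, 58]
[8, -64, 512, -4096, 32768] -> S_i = 8*-8^i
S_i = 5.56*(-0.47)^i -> [5.56, -2.61, 1.23, -0.58, 0.27]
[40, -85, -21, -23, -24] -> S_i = Random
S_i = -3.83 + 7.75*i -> [-3.83, 3.92, 11.67, 19.42, 27.17]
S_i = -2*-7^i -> [-2, 14, -98, 686, -4802]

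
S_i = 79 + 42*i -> [79, 121, 163, 205, 247]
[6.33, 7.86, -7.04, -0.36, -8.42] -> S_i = Random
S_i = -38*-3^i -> [-38, 114, -342, 1026, -3078]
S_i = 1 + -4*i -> [1, -3, -7, -11, -15]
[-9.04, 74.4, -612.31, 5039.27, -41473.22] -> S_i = -9.04*(-8.23)^i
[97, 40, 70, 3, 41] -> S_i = Random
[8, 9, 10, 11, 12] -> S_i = 8 + 1*i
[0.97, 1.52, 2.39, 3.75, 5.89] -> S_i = 0.97*1.57^i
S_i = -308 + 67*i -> [-308, -241, -174, -107, -40]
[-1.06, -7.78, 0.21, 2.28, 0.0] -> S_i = Random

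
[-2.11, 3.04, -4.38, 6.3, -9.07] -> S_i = -2.11*(-1.44)^i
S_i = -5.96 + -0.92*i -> [-5.96, -6.88, -7.8, -8.72, -9.64]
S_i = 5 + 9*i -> [5, 14, 23, 32, 41]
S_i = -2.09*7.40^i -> [-2.09, -15.47, -114.45, -846.92, -6267.19]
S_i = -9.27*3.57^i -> [-9.27, -33.09, -118.15, -421.78, -1505.75]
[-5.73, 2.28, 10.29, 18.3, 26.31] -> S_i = -5.73 + 8.01*i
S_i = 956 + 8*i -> [956, 964, 972, 980, 988]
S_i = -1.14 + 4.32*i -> [-1.14, 3.18, 7.5, 11.82, 16.14]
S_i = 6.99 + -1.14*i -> [6.99, 5.85, 4.71, 3.57, 2.43]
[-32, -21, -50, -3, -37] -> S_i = Random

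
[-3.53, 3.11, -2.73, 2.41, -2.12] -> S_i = -3.53*(-0.88)^i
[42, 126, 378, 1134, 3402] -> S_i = 42*3^i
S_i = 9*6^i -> [9, 54, 324, 1944, 11664]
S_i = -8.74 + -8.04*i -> [-8.74, -16.78, -24.82, -32.86, -40.9]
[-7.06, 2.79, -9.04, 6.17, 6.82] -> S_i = Random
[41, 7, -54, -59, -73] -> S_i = Random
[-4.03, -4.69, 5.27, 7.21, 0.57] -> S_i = Random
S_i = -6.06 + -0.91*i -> [-6.06, -6.97, -7.88, -8.79, -9.7]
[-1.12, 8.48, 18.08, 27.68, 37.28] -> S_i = -1.12 + 9.60*i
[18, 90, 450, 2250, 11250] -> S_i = 18*5^i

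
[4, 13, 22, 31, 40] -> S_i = 4 + 9*i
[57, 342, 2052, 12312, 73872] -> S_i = 57*6^i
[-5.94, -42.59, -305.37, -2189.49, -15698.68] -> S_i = -5.94*7.17^i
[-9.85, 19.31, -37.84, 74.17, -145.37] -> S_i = -9.85*(-1.96)^i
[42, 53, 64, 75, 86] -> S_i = 42 + 11*i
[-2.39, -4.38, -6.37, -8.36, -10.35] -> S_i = -2.39 + -1.99*i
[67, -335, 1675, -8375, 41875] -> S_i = 67*-5^i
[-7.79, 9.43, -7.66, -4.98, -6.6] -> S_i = Random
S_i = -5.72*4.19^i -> [-5.72, -23.97, -100.42, -420.76, -1763.0]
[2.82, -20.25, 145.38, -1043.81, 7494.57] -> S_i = 2.82*(-7.18)^i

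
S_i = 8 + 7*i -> [8, 15, 22, 29, 36]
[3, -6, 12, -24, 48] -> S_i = 3*-2^i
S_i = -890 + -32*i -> [-890, -922, -954, -986, -1018]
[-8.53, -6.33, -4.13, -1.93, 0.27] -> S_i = -8.53 + 2.20*i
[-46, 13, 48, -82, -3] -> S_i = Random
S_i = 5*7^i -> [5, 35, 245, 1715, 12005]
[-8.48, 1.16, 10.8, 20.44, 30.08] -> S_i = -8.48 + 9.64*i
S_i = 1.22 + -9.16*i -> [1.22, -7.94, -17.1, -26.26, -35.42]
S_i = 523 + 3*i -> [523, 526, 529, 532, 535]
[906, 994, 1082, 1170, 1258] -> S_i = 906 + 88*i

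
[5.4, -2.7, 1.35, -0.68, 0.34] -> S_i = 5.40*(-0.50)^i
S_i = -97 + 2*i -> [-97, -95, -93, -91, -89]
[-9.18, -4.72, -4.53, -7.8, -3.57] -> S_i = Random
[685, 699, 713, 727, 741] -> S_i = 685 + 14*i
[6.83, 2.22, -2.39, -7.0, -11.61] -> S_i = 6.83 + -4.61*i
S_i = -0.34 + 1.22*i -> [-0.34, 0.88, 2.1, 3.32, 4.54]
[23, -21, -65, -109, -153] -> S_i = 23 + -44*i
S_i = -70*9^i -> [-70, -630, -5670, -51030, -459270]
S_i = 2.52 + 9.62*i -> [2.52, 12.14, 21.76, 31.38, 41.0]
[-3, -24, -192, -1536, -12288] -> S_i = -3*8^i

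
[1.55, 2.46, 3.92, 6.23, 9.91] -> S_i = 1.55*1.59^i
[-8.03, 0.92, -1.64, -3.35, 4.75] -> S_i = Random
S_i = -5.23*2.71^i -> [-5.23, -14.17, -38.41, -104.09, -282.08]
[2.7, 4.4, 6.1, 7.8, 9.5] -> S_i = 2.70 + 1.70*i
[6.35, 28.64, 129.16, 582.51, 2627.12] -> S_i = 6.35*4.51^i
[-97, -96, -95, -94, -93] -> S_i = -97 + 1*i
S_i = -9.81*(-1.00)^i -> [-9.81, 9.81, -9.81, 9.81, -9.81]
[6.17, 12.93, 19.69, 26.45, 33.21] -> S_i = 6.17 + 6.76*i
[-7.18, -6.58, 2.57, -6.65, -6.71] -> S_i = Random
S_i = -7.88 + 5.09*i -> [-7.88, -2.79, 2.3, 7.39, 12.48]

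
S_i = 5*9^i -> [5, 45, 405, 3645, 32805]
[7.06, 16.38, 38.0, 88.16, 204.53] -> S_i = 7.06*2.32^i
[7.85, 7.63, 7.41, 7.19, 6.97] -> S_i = 7.85 + -0.22*i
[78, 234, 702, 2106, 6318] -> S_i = 78*3^i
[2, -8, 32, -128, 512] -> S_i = 2*-4^i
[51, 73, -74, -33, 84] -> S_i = Random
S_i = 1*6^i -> [1, 6, 36, 216, 1296]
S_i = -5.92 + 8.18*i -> [-5.92, 2.26, 10.44, 18.62, 26.8]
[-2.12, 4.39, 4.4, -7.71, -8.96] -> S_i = Random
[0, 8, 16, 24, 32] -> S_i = 0 + 8*i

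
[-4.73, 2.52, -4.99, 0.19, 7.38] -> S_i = Random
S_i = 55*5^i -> [55, 275, 1375, 6875, 34375]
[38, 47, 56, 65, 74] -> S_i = 38 + 9*i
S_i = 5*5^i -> [5, 25, 125, 625, 3125]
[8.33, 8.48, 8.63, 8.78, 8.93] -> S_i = 8.33 + 0.15*i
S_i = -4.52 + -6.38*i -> [-4.52, -10.9, -17.28, -23.66, -30.04]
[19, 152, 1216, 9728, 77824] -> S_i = 19*8^i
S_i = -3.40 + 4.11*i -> [-3.4, 0.71, 4.82, 8.93, 13.04]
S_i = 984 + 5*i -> [984, 989, 994, 999, 1004]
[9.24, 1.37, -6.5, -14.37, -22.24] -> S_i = 9.24 + -7.87*i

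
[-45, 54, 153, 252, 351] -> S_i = -45 + 99*i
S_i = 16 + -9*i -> [16, 7, -2, -11, -20]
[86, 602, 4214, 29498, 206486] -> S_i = 86*7^i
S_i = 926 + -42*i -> [926, 884, 842, 800, 758]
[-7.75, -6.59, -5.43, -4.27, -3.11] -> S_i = -7.75 + 1.16*i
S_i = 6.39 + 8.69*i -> [6.39, 15.08, 23.77, 32.46, 41.15]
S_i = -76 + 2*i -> [-76, -74, -72, -70, -68]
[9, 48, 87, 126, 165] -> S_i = 9 + 39*i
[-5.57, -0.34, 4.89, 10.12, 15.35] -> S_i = -5.57 + 5.23*i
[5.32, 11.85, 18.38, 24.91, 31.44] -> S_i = 5.32 + 6.53*i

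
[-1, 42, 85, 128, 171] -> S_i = -1 + 43*i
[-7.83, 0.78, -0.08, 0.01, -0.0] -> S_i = -7.83*(-0.10)^i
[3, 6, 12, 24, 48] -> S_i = 3*2^i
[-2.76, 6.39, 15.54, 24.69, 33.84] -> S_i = -2.76 + 9.15*i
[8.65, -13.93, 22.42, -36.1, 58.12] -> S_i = 8.65*(-1.61)^i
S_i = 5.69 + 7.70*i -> [5.69, 13.39, 21.09, 28.79, 36.49]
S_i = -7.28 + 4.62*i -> [-7.28, -2.66, 1.96, 6.58, 11.2]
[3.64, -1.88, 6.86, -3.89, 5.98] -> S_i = Random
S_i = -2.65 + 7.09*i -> [-2.65, 4.44, 11.53, 18.62, 25.71]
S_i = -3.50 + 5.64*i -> [-3.5, 2.14, 7.78, 13.42, 19.06]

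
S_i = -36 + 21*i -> [-36, -15, 6, 27, 48]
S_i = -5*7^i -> [-5, -35, -245, -1715, -12005]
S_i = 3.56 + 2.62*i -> [3.56, 6.18, 8.8, 11.42, 14.04]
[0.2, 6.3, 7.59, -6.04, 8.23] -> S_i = Random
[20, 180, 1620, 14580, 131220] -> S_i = 20*9^i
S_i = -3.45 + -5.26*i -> [-3.45, -8.71, -13.97, -19.23, -24.49]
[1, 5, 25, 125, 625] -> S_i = 1*5^i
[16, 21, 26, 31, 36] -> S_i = 16 + 5*i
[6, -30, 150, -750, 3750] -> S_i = 6*-5^i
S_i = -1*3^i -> [-1, -3, -9, -27, -81]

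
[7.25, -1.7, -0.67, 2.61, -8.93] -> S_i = Random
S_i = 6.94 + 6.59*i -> [6.94, 13.53, 20.12, 26.71, 33.3]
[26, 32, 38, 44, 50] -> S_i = 26 + 6*i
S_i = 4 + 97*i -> [4, 101, 198, 295, 392]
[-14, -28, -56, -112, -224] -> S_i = -14*2^i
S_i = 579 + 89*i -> [579, 668, 757, 846, 935]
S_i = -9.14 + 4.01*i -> [-9.14, -5.13, -1.12, 2.89, 6.9]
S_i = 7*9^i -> [7, 63, 567, 5103, 45927]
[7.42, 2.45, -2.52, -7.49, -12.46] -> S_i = 7.42 + -4.97*i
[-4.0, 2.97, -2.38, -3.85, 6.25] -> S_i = Random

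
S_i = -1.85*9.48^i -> [-1.85, -17.54, -166.26, -1576.15, -14941.87]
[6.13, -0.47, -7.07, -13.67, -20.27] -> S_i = 6.13 + -6.60*i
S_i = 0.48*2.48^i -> [0.48, 1.19, 2.95, 7.32, 18.16]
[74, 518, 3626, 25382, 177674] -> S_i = 74*7^i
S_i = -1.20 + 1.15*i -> [-1.2, -0.05, 1.1, 2.25, 3.4]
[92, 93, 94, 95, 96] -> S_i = 92 + 1*i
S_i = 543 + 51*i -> [543, 594, 645, 696, 747]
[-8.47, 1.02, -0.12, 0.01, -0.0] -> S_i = -8.47*(-0.12)^i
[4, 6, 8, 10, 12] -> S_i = 4 + 2*i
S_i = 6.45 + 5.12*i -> [6.45, 11.57, 16.69, 21.81, 26.93]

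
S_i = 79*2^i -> [79, 158, 316, 632, 1264]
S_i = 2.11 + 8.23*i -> [2.11, 10.34, 18.57, 26.8, 35.03]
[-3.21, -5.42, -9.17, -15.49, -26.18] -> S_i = -3.21*1.69^i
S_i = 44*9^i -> [44, 396, 3564, 32076, 288684]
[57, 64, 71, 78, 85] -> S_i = 57 + 7*i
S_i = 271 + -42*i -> [271, 229, 187, 145, 103]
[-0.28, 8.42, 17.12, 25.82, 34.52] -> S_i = -0.28 + 8.70*i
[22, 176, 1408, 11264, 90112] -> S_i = 22*8^i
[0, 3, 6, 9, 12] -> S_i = 0 + 3*i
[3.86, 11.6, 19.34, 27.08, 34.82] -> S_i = 3.86 + 7.74*i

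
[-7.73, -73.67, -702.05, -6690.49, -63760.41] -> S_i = -7.73*9.53^i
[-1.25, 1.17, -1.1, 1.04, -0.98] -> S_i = -1.25*(-0.94)^i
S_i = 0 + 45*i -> [0, 45, 90, 135, 180]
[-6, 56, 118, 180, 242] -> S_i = -6 + 62*i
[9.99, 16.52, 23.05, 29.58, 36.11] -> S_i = 9.99 + 6.53*i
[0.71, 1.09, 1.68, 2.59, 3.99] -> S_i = 0.71*1.54^i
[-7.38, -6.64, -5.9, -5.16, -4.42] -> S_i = -7.38 + 0.74*i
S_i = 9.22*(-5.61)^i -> [9.22, -51.72, 290.17, -1627.87, 9132.35]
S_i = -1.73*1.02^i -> [-1.73, -1.76, -1.8, -1.84, -1.87]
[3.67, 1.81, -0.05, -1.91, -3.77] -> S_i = 3.67 + -1.86*i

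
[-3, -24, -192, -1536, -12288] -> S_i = -3*8^i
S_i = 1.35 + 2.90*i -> [1.35, 4.25, 7.15, 10.05, 12.95]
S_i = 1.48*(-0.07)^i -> [1.48, -0.1, 0.01, -0.0, 0.0]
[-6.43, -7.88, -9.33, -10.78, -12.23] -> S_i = -6.43 + -1.45*i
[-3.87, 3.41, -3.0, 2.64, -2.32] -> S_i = -3.87*(-0.88)^i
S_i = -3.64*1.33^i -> [-3.64, -4.84, -6.44, -8.56, -11.39]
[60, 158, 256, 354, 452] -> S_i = 60 + 98*i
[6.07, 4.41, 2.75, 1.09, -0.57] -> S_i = 6.07 + -1.66*i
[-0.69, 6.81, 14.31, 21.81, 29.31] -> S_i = -0.69 + 7.50*i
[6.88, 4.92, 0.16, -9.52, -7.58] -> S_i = Random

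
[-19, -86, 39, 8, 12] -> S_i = Random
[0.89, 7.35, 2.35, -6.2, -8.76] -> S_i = Random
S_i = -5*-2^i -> [-5, 10, -20, 40, -80]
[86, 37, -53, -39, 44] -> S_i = Random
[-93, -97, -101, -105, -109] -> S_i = -93 + -4*i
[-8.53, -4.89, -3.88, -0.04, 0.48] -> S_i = Random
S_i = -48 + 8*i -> [-48, -40, -32, -24, -16]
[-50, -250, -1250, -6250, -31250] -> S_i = -50*5^i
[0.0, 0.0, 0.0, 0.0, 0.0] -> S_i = 0.00*2.36^i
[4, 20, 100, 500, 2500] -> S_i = 4*5^i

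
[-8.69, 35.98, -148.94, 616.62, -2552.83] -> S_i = -8.69*(-4.14)^i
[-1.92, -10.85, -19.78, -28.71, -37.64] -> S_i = -1.92 + -8.93*i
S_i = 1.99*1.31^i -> [1.99, 2.61, 3.42, 4.47, 5.86]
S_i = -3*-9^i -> [-3, 27, -243, 2187, -19683]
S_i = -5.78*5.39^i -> [-5.78, -31.15, -167.92, -905.09, -4878.46]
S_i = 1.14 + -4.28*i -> [1.14, -3.14, -7.42, -11.7, -15.98]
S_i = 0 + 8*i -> [0, 8, 16, 24, 32]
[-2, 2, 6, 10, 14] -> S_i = -2 + 4*i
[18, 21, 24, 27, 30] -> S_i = 18 + 3*i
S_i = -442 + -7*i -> [-442, -449, -456, -463, -470]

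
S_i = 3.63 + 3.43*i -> [3.63, 7.06, 10.49, 13.92, 17.35]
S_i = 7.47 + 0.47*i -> [7.47, 7.94, 8.41, 8.88, 9.35]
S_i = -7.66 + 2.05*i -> [-7.66, -5.61, -3.56, -1.51, 0.54]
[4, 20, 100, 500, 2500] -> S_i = 4*5^i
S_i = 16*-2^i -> [16, -32, 64, -128, 256]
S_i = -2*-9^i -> [-2, 18, -162, 1458, -13122]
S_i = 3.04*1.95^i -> [3.04, 5.93, 11.56, 22.54, 43.96]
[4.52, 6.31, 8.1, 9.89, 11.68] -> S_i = 4.52 + 1.79*i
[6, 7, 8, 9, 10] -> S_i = 6 + 1*i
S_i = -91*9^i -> [-91, -819, -7371, -66339, -597051]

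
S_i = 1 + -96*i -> [1, -95, -191, -287, -383]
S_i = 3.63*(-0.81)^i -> [3.63, -2.94, 2.38, -1.93, 1.56]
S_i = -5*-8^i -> [-5, 40, -320, 2560, -20480]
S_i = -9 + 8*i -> [-9, -1, 7, 15, 23]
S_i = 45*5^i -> [45, 225, 1125, 5625, 28125]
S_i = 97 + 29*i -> [97, 126, 155, 184, 213]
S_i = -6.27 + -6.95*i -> [-6.27, -13.22, -20.17, -27.12, -34.07]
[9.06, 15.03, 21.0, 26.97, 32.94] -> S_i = 9.06 + 5.97*i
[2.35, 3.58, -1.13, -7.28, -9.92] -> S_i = Random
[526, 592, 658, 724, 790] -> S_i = 526 + 66*i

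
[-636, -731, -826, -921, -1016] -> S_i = -636 + -95*i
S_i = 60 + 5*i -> [60, 65, 70, 75, 80]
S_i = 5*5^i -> [5, 25, 125, 625, 3125]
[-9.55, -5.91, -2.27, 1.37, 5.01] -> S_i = -9.55 + 3.64*i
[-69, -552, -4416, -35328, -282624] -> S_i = -69*8^i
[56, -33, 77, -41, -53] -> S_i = Random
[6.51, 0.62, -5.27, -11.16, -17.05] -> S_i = 6.51 + -5.89*i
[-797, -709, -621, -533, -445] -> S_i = -797 + 88*i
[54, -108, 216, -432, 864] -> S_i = 54*-2^i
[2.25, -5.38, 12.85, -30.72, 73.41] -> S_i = 2.25*(-2.39)^i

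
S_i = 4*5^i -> [4, 20, 100, 500, 2500]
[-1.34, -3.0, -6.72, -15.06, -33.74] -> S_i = -1.34*2.24^i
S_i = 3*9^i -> [3, 27, 243, 2187, 19683]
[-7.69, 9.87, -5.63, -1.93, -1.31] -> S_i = Random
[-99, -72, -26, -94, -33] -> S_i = Random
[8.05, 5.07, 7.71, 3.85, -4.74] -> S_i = Random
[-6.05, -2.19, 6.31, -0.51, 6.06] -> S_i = Random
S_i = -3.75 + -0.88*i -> [-3.75, -4.63, -5.51, -6.39, -7.27]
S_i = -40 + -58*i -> [-40, -98, -156, -214, -272]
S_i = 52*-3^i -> [52, -156, 468, -1404, 4212]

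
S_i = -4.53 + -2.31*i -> [-4.53, -6.84, -9.15, -11.46, -13.77]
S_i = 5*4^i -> [5, 20, 80, 320, 1280]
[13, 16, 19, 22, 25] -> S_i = 13 + 3*i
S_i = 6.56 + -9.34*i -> [6.56, -2.78, -12.12, -21.46, -30.8]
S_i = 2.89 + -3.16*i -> [2.89, -0.27, -3.43, -6.59, -9.75]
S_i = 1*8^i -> [1, 8, 64, 512, 4096]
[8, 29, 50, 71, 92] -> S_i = 8 + 21*i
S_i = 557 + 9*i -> [557, 566, 575, 584, 593]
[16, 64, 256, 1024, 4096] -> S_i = 16*4^i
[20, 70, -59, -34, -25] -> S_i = Random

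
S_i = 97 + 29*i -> [97, 126, 155, 184, 213]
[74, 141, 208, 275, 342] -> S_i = 74 + 67*i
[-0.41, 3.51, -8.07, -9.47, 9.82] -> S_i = Random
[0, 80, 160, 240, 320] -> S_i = 0 + 80*i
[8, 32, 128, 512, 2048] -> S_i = 8*4^i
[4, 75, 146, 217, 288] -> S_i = 4 + 71*i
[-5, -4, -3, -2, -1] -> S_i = -5 + 1*i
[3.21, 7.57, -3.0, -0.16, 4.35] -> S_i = Random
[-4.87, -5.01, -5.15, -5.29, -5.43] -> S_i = -4.87 + -0.14*i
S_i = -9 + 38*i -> [-9, 29, 67, 105, 143]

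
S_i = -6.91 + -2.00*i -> [-6.91, -8.91, -10.91, -12.91, -14.91]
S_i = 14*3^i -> [14, 42, 126, 378, 1134]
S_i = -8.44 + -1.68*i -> [-8.44, -10.12, -11.8, -13.48, -15.16]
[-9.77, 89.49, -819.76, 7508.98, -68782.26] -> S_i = -9.77*(-9.16)^i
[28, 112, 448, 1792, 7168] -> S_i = 28*4^i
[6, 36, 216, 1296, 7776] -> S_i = 6*6^i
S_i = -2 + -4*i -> [-2, -6, -10, -14, -18]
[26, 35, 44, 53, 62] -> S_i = 26 + 9*i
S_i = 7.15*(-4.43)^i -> [7.15, -31.67, 140.32, -621.61, 2753.73]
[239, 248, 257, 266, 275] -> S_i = 239 + 9*i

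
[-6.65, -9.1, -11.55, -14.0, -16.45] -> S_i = -6.65 + -2.45*i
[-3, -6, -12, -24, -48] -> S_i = -3*2^i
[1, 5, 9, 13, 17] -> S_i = 1 + 4*i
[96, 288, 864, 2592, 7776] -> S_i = 96*3^i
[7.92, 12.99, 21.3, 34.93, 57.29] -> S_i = 7.92*1.64^i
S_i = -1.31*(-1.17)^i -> [-1.31, 1.53, -1.79, 2.1, -2.45]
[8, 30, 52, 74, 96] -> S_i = 8 + 22*i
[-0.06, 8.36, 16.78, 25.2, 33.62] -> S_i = -0.06 + 8.42*i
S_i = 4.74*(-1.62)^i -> [4.74, -7.68, 12.44, -20.15, 32.65]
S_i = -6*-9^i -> [-6, 54, -486, 4374, -39366]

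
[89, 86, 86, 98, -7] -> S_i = Random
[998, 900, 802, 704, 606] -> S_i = 998 + -98*i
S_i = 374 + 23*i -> [374, 397, 420, 443, 466]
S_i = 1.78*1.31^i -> [1.78, 2.33, 3.05, 4.0, 5.24]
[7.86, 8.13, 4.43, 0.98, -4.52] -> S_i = Random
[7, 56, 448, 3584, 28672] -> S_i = 7*8^i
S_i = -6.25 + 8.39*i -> [-6.25, 2.14, 10.53, 18.92, 27.31]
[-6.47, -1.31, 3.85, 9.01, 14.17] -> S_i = -6.47 + 5.16*i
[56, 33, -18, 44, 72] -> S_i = Random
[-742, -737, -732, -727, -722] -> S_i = -742 + 5*i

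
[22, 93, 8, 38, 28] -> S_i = Random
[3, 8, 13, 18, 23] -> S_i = 3 + 5*i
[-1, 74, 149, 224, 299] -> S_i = -1 + 75*i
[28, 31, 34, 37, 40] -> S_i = 28 + 3*i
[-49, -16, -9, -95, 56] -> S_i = Random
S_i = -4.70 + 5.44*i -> [-4.7, 0.74, 6.18, 11.62, 17.06]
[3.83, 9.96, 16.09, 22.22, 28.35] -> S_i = 3.83 + 6.13*i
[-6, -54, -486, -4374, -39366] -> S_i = -6*9^i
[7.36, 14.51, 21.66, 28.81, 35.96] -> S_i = 7.36 + 7.15*i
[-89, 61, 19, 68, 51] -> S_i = Random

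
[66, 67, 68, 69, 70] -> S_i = 66 + 1*i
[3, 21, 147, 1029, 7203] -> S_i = 3*7^i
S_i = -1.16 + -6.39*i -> [-1.16, -7.55, -13.94, -20.33, -26.72]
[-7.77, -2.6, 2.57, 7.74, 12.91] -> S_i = -7.77 + 5.17*i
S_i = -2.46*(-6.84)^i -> [-2.46, 16.83, -115.09, 787.23, -5384.68]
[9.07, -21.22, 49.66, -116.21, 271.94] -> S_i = 9.07*(-2.34)^i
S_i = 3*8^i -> [3, 24, 192, 1536, 12288]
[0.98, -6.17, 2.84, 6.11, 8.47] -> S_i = Random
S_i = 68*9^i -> [68, 612, 5508, 49572, 446148]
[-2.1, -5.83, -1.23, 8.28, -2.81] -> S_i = Random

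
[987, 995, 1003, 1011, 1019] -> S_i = 987 + 8*i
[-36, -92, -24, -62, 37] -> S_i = Random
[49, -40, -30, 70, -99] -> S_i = Random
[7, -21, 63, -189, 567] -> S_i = 7*-3^i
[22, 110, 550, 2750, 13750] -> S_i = 22*5^i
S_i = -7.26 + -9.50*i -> [-7.26, -16.76, -26.26, -35.76, -45.26]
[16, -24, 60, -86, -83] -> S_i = Random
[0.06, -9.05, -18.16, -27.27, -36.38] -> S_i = 0.06 + -9.11*i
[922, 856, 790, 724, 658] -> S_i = 922 + -66*i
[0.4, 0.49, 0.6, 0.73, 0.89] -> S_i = 0.40*1.22^i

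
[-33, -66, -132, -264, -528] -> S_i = -33*2^i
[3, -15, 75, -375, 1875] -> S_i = 3*-5^i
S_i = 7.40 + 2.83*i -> [7.4, 10.23, 13.06, 15.89, 18.72]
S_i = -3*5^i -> [-3, -15, -75, -375, -1875]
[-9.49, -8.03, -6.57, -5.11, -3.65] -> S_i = -9.49 + 1.46*i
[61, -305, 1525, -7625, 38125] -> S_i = 61*-5^i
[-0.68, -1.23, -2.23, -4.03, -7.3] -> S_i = -0.68*1.81^i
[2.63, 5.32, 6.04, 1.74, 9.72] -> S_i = Random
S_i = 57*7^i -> [57, 399, 2793, 19551, 136857]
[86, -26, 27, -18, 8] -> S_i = Random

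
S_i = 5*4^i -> [5, 20, 80, 320, 1280]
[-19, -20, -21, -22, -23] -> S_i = -19 + -1*i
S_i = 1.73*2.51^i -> [1.73, 4.34, 10.9, 27.36, 68.67]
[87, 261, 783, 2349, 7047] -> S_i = 87*3^i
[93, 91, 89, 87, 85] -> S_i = 93 + -2*i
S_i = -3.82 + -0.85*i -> [-3.82, -4.67, -5.52, -6.37, -7.22]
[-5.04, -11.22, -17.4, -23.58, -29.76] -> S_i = -5.04 + -6.18*i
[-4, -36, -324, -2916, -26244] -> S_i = -4*9^i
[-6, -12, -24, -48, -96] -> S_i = -6*2^i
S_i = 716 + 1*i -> [716, 717, 718, 719, 720]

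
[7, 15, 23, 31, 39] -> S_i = 7 + 8*i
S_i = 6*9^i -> [6, 54, 486, 4374, 39366]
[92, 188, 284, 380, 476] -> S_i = 92 + 96*i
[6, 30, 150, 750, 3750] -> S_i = 6*5^i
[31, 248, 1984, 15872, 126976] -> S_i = 31*8^i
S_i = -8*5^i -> [-8, -40, -200, -1000, -5000]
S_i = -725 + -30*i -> [-725, -755, -785, -815, -845]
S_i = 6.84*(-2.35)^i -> [6.84, -16.07, 37.77, -88.77, 208.61]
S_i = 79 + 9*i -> [79, 88, 97, 106, 115]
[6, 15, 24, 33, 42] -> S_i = 6 + 9*i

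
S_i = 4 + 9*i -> [4, 13, 22, 31, 40]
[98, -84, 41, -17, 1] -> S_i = Random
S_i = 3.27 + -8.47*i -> [3.27, -5.2, -13.67, -22.14, -30.61]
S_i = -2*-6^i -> [-2, 12, -72, 432, -2592]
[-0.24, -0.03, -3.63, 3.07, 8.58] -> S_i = Random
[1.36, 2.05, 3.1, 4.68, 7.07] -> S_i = 1.36*1.51^i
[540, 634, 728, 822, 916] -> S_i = 540 + 94*i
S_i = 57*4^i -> [57, 228, 912, 3648, 14592]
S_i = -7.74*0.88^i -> [-7.74, -6.81, -5.99, -5.27, -4.64]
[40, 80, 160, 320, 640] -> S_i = 40*2^i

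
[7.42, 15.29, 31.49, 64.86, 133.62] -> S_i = 7.42*2.06^i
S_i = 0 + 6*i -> [0, 6, 12, 18, 24]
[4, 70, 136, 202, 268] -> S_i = 4 + 66*i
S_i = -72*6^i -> [-72, -432, -2592, -15552, -93312]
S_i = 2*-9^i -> [2, -18, 162, -1458, 13122]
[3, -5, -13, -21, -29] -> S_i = 3 + -8*i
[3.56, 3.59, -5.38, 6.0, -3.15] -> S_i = Random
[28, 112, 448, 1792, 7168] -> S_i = 28*4^i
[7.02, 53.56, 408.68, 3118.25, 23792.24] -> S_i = 7.02*7.63^i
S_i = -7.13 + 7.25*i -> [-7.13, 0.12, 7.37, 14.62, 21.87]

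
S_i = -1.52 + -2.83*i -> [-1.52, -4.35, -7.18, -10.01, -12.84]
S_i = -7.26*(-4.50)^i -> [-7.26, 32.67, -147.01, 661.57, -2977.05]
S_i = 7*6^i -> [7, 42, 252, 1512, 9072]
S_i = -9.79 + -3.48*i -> [-9.79, -13.27, -16.75, -20.23, -23.71]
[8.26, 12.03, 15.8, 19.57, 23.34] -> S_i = 8.26 + 3.77*i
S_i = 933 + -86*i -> [933, 847, 761, 675, 589]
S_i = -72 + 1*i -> [-72, -71, -70, -69, -68]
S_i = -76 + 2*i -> [-76, -74, -72, -70, -68]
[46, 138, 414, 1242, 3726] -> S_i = 46*3^i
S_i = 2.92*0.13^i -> [2.92, 0.38, 0.05, 0.01, 0.0]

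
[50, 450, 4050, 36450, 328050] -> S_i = 50*9^i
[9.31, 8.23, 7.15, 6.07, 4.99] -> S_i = 9.31 + -1.08*i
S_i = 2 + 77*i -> [2, 79, 156, 233, 310]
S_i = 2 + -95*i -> [2, -93, -188, -283, -378]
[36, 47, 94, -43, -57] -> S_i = Random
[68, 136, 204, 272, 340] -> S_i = 68 + 68*i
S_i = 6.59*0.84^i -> [6.59, 5.54, 4.65, 3.91, 3.28]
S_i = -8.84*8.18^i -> [-8.84, -72.31, -591.51, -4838.52, -39579.06]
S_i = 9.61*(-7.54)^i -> [9.61, -72.46, 546.34, -4119.43, 31060.52]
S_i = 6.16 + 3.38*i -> [6.16, 9.54, 12.92, 16.3, 19.68]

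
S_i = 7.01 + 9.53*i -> [7.01, 16.54, 26.07, 35.6, 45.13]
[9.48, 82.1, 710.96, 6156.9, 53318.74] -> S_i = 9.48*8.66^i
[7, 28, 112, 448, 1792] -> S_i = 7*4^i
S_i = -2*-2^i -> [-2, 4, -8, 16, -32]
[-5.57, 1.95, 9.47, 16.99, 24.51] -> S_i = -5.57 + 7.52*i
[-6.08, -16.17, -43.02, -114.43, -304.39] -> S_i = -6.08*2.66^i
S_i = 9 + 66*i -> [9, 75, 141, 207, 273]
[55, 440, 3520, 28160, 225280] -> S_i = 55*8^i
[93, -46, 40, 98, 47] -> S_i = Random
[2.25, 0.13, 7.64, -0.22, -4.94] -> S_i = Random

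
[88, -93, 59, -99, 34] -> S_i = Random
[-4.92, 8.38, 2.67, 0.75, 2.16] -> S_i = Random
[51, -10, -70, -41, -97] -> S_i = Random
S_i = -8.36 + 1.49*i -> [-8.36, -6.87, -5.38, -3.89, -2.4]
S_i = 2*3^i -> [2, 6, 18, 54, 162]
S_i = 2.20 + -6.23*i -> [2.2, -4.03, -10.26, -16.49, -22.72]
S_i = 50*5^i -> [50, 250, 1250, 6250, 31250]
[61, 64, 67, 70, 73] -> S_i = 61 + 3*i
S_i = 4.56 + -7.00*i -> [4.56, -2.44, -9.44, -16.44, -23.44]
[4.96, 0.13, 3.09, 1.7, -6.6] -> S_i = Random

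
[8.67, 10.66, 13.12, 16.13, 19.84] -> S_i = 8.67*1.23^i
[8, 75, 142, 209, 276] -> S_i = 8 + 67*i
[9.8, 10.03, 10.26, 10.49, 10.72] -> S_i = 9.80 + 0.23*i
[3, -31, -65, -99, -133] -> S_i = 3 + -34*i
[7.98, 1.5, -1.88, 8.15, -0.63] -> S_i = Random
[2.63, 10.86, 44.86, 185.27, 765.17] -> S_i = 2.63*4.13^i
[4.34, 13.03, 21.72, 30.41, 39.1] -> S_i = 4.34 + 8.69*i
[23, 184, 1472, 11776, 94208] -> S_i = 23*8^i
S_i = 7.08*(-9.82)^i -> [7.08, -69.53, 682.74, -6704.52, 65838.39]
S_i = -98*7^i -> [-98, -686, -4802, -33614, -235298]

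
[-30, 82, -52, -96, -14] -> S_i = Random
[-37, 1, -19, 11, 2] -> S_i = Random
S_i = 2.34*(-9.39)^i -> [2.34, -21.97, 206.32, -1937.37, 18191.91]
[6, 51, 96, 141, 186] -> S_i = 6 + 45*i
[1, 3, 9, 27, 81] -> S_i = 1*3^i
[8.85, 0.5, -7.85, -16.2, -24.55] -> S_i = 8.85 + -8.35*i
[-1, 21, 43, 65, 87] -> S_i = -1 + 22*i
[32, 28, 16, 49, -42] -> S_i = Random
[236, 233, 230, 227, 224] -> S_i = 236 + -3*i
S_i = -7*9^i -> [-7, -63, -567, -5103, -45927]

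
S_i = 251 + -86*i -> [251, 165, 79, -7, -93]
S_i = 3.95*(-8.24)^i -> [3.95, -32.55, 268.2, -2209.93, 18209.83]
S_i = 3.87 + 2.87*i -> [3.87, 6.74, 9.61, 12.48, 15.35]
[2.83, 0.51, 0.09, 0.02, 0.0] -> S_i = 2.83*0.18^i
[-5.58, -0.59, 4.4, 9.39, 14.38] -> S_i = -5.58 + 4.99*i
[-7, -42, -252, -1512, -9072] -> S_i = -7*6^i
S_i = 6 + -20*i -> [6, -14, -34, -54, -74]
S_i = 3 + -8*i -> [3, -5, -13, -21, -29]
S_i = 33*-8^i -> [33, -264, 2112, -16896, 135168]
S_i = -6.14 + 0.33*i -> [-6.14, -5.81, -5.48, -5.15, -4.82]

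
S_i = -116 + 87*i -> [-116, -29, 58, 145, 232]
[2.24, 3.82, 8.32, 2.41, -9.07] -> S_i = Random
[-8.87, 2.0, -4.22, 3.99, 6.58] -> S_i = Random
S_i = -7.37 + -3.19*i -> [-7.37, -10.56, -13.75, -16.94, -20.13]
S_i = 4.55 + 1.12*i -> [4.55, 5.67, 6.79, 7.91, 9.03]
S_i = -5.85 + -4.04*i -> [-5.85, -9.89, -13.93, -17.97, -22.01]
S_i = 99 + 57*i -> [99, 156, 213, 270, 327]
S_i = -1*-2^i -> [-1, 2, -4, 8, -16]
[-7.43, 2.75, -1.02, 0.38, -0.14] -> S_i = -7.43*(-0.37)^i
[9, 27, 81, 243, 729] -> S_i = 9*3^i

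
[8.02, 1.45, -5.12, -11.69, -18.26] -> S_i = 8.02 + -6.57*i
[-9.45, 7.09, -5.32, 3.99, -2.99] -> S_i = -9.45*(-0.75)^i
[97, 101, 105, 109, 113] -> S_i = 97 + 4*i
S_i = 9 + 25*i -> [9, 34, 59, 84, 109]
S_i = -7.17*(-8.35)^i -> [-7.17, 59.87, -499.91, 4174.25, -34855.0]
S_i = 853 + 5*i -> [853, 858, 863, 868, 873]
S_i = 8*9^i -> [8, 72, 648, 5832, 52488]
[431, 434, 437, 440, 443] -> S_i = 431 + 3*i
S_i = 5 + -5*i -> [5, 0, -5, -10, -15]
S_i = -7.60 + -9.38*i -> [-7.6, -16.98, -26.36, -35.74, -45.12]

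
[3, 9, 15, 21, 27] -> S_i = 3 + 6*i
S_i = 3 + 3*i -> [3, 6, 9, 12, 15]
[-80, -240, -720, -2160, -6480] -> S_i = -80*3^i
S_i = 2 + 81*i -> [2, 83, 164, 245, 326]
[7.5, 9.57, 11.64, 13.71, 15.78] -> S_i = 7.50 + 2.07*i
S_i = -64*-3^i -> [-64, 192, -576, 1728, -5184]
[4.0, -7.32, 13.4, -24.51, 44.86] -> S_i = 4.00*(-1.83)^i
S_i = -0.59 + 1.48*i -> [-0.59, 0.89, 2.37, 3.85, 5.33]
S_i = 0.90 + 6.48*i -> [0.9, 7.38, 13.86, 20.34, 26.82]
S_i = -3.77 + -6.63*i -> [-3.77, -10.4, -17.03, -23.66, -30.29]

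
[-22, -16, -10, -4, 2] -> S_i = -22 + 6*i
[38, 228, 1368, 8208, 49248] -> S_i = 38*6^i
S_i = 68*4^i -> [68, 272, 1088, 4352, 17408]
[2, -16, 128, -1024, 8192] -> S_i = 2*-8^i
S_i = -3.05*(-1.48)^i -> [-3.05, 4.51, -6.68, 9.89, -14.63]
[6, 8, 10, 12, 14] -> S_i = 6 + 2*i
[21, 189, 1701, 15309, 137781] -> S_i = 21*9^i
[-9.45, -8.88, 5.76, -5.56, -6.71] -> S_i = Random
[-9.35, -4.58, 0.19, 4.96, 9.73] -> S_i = -9.35 + 4.77*i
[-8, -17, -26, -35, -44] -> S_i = -8 + -9*i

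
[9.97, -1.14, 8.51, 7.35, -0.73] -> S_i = Random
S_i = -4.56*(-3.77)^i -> [-4.56, 17.19, -64.81, 244.34, -921.15]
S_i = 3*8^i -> [3, 24, 192, 1536, 12288]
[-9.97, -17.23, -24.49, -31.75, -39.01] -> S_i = -9.97 + -7.26*i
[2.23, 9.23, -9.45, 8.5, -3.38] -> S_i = Random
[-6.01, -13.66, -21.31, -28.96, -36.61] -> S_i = -6.01 + -7.65*i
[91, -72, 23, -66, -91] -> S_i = Random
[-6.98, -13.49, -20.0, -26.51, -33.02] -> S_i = -6.98 + -6.51*i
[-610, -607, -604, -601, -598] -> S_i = -610 + 3*i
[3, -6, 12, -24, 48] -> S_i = 3*-2^i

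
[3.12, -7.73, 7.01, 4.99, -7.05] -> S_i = Random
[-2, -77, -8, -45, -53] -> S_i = Random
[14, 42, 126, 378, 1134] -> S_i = 14*3^i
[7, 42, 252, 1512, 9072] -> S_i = 7*6^i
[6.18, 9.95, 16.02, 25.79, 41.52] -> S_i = 6.18*1.61^i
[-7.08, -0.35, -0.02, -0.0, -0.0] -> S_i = -7.08*0.05^i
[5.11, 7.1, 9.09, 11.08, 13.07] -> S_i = 5.11 + 1.99*i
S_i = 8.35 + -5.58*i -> [8.35, 2.77, -2.81, -8.39, -13.97]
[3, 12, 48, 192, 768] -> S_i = 3*4^i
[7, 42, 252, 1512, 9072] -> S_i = 7*6^i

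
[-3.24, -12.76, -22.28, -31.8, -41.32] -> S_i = -3.24 + -9.52*i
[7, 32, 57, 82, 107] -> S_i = 7 + 25*i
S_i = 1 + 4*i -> [1, 5, 9, 13, 17]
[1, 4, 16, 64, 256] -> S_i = 1*4^i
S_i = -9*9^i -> [-9, -81, -729, -6561, -59049]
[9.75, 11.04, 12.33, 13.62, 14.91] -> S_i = 9.75 + 1.29*i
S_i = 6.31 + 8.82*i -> [6.31, 15.13, 23.95, 32.77, 41.59]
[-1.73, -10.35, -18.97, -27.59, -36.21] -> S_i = -1.73 + -8.62*i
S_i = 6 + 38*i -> [6, 44, 82, 120, 158]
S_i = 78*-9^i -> [78, -702, 6318, -56862, 511758]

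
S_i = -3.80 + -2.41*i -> [-3.8, -6.21, -8.62, -11.03, -13.44]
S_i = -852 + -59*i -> [-852, -911, -970, -1029, -1088]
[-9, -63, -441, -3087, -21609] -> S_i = -9*7^i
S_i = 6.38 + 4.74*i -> [6.38, 11.12, 15.86, 20.6, 25.34]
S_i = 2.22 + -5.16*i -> [2.22, -2.94, -8.1, -13.26, -18.42]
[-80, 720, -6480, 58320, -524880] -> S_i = -80*-9^i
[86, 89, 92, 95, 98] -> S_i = 86 + 3*i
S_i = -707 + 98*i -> [-707, -609, -511, -413, -315]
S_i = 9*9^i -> [9, 81, 729, 6561, 59049]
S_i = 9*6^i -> [9, 54, 324, 1944, 11664]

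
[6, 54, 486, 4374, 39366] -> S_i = 6*9^i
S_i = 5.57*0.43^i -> [5.57, 2.4, 1.03, 0.44, 0.19]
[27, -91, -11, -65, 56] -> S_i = Random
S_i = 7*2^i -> [7, 14, 28, 56, 112]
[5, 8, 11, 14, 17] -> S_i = 5 + 3*i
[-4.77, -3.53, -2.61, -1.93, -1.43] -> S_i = -4.77*0.74^i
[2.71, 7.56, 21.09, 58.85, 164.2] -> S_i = 2.71*2.79^i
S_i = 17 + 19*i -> [17, 36, 55, 74, 93]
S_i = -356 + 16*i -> [-356, -340, -324, -308, -292]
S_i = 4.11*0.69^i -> [4.11, 2.84, 1.96, 1.35, 0.93]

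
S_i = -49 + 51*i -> [-49, 2, 53, 104, 155]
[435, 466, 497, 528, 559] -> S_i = 435 + 31*i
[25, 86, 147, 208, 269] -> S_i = 25 + 61*i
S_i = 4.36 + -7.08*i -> [4.36, -2.72, -9.8, -16.88, -23.96]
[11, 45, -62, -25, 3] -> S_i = Random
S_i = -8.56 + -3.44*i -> [-8.56, -12.0, -15.44, -18.88, -22.32]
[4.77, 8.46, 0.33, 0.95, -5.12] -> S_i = Random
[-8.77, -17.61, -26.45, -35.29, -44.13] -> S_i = -8.77 + -8.84*i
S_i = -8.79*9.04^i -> [-8.79, -79.46, -718.33, -6493.73, -58703.31]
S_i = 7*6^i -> [7, 42, 252, 1512, 9072]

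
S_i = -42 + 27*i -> [-42, -15, 12, 39, 66]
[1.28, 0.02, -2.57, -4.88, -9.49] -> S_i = Random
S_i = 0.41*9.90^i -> [0.41, 4.06, 40.18, 397.82, 3938.44]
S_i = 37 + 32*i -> [37, 69, 101, 133, 165]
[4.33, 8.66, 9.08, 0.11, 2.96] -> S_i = Random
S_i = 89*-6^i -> [89, -534, 3204, -19224, 115344]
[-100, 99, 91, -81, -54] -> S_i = Random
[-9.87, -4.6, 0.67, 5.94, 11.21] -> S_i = -9.87 + 5.27*i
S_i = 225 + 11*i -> [225, 236, 247, 258, 269]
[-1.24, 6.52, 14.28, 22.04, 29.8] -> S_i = -1.24 + 7.76*i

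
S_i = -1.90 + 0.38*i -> [-1.9, -1.52, -1.14, -0.76, -0.38]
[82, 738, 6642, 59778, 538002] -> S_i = 82*9^i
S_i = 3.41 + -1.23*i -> [3.41, 2.18, 0.95, -0.28, -1.51]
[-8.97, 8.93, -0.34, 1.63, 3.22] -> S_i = Random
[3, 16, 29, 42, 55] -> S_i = 3 + 13*i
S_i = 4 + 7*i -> [4, 11, 18, 25, 32]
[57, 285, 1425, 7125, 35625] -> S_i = 57*5^i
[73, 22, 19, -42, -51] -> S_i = Random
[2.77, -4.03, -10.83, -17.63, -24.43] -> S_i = 2.77 + -6.80*i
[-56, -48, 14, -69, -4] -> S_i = Random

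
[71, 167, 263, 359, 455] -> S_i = 71 + 96*i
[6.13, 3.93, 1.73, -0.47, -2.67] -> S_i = 6.13 + -2.20*i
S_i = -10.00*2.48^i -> [-10.0, -24.8, -61.5, -152.53, -378.27]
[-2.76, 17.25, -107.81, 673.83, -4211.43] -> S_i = -2.76*(-6.25)^i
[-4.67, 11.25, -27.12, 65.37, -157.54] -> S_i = -4.67*(-2.41)^i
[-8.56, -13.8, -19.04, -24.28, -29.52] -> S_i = -8.56 + -5.24*i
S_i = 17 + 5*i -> [17, 22, 27, 32, 37]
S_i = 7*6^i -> [7, 42, 252, 1512, 9072]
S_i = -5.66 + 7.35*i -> [-5.66, 1.69, 9.04, 16.39, 23.74]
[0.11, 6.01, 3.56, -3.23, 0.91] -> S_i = Random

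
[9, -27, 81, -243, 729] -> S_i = 9*-3^i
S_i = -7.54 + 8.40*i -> [-7.54, 0.86, 9.26, 17.66, 26.06]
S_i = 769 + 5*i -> [769, 774, 779, 784, 789]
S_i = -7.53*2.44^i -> [-7.53, -18.37, -44.83, -109.39, -266.9]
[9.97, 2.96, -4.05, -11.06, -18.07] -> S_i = 9.97 + -7.01*i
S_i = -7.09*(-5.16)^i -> [-7.09, 36.58, -188.78, 974.08, -5026.26]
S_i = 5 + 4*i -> [5, 9, 13, 17, 21]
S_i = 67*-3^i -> [67, -201, 603, -1809, 5427]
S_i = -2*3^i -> [-2, -6, -18, -54, -162]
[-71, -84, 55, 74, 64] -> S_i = Random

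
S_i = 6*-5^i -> [6, -30, 150, -750, 3750]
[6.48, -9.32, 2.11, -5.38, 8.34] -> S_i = Random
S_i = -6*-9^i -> [-6, 54, -486, 4374, -39366]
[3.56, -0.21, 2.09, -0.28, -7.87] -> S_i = Random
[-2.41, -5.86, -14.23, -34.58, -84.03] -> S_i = -2.41*2.43^i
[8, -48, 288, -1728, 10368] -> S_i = 8*-6^i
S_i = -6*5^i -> [-6, -30, -150, -750, -3750]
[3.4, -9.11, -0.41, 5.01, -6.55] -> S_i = Random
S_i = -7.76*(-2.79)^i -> [-7.76, 21.65, -60.4, 168.53, -470.2]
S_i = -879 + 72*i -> [-879, -807, -735, -663, -591]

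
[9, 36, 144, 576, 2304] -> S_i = 9*4^i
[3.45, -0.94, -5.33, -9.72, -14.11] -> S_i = 3.45 + -4.39*i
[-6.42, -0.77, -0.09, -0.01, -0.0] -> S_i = -6.42*0.12^i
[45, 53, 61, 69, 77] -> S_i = 45 + 8*i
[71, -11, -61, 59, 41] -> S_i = Random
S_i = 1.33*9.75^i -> [1.33, 12.97, 126.43, 1232.72, 12019.05]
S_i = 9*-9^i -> [9, -81, 729, -6561, 59049]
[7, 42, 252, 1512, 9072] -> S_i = 7*6^i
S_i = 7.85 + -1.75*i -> [7.85, 6.1, 4.35, 2.6, 0.85]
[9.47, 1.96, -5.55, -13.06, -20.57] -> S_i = 9.47 + -7.51*i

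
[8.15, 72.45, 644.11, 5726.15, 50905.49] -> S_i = 8.15*8.89^i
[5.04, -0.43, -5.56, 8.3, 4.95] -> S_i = Random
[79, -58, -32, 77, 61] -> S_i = Random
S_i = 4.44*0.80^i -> [4.44, 3.55, 2.84, 2.27, 1.82]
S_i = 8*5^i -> [8, 40, 200, 1000, 5000]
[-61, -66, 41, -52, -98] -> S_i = Random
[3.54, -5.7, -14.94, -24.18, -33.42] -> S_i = 3.54 + -9.24*i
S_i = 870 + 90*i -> [870, 960, 1050, 1140, 1230]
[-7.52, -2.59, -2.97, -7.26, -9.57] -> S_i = Random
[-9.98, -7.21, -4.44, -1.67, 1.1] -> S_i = -9.98 + 2.77*i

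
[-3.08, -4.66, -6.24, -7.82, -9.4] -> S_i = -3.08 + -1.58*i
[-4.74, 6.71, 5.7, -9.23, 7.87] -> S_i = Random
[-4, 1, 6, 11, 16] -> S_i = -4 + 5*i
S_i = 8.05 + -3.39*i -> [8.05, 4.66, 1.27, -2.12, -5.51]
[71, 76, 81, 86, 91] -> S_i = 71 + 5*i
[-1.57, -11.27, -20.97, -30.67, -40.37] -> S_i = -1.57 + -9.70*i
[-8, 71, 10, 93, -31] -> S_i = Random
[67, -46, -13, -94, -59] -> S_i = Random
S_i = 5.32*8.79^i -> [5.32, 46.76, 411.05, 3613.09, 31759.02]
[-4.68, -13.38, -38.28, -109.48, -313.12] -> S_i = -4.68*2.86^i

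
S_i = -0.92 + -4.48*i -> [-0.92, -5.4, -9.88, -14.36, -18.84]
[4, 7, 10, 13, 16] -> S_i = 4 + 3*i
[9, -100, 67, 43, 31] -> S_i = Random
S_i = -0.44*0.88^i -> [-0.44, -0.39, -0.34, -0.3, -0.26]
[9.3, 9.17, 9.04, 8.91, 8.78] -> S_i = 9.30 + -0.13*i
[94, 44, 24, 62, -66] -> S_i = Random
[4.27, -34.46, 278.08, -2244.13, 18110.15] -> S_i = 4.27*(-8.07)^i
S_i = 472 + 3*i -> [472, 475, 478, 481, 484]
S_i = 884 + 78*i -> [884, 962, 1040, 1118, 1196]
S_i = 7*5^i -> [7, 35, 175, 875, 4375]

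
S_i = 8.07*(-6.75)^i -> [8.07, -54.47, 367.69, -2481.9, 16752.85]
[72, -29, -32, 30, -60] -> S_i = Random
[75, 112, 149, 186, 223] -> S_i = 75 + 37*i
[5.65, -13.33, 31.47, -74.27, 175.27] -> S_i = 5.65*(-2.36)^i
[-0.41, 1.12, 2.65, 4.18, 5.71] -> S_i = -0.41 + 1.53*i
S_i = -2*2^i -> [-2, -4, -8, -16, -32]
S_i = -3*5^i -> [-3, -15, -75, -375, -1875]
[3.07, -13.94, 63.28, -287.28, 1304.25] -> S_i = 3.07*(-4.54)^i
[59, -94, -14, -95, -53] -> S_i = Random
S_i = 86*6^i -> [86, 516, 3096, 18576, 111456]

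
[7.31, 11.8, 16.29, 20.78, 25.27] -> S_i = 7.31 + 4.49*i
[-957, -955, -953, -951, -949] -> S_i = -957 + 2*i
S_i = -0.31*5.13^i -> [-0.31, -1.59, -8.16, -41.85, -214.7]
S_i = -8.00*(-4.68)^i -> [-8.0, 37.44, -175.22, 820.03, -3837.72]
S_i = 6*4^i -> [6, 24, 96, 384, 1536]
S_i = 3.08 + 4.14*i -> [3.08, 7.22, 11.36, 15.5, 19.64]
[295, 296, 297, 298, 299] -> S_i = 295 + 1*i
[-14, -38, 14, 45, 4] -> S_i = Random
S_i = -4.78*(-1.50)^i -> [-4.78, 7.17, -10.76, 16.13, -24.2]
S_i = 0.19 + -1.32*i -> [0.19, -1.13, -2.45, -3.77, -5.09]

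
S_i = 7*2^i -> [7, 14, 28, 56, 112]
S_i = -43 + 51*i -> [-43, 8, 59, 110, 161]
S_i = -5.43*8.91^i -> [-5.43, -48.38, -431.08, -3840.9, -34222.41]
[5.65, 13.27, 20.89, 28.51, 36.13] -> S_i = 5.65 + 7.62*i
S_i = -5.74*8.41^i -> [-5.74, -48.27, -405.98, -3414.29, -28714.14]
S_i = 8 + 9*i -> [8, 17, 26, 35, 44]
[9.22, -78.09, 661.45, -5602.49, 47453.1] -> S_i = 9.22*(-8.47)^i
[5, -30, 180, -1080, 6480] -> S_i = 5*-6^i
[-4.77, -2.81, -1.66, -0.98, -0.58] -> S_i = -4.77*0.59^i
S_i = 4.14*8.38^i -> [4.14, 34.69, 290.73, 2436.31, 20416.27]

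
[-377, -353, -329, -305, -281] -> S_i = -377 + 24*i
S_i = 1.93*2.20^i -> [1.93, 4.25, 9.34, 20.55, 45.21]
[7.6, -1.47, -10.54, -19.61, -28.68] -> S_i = 7.60 + -9.07*i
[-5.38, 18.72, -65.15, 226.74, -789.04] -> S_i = -5.38*(-3.48)^i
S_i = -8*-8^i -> [-8, 64, -512, 4096, -32768]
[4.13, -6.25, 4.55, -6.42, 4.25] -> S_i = Random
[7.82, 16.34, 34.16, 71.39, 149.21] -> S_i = 7.82*2.09^i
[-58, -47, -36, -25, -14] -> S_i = -58 + 11*i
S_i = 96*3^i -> [96, 288, 864, 2592, 7776]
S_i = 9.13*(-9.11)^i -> [9.13, -83.17, 757.72, -6902.81, 62884.6]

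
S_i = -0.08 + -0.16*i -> [-0.08, -0.24, -0.4, -0.56, -0.72]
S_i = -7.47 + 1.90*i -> [-7.47, -5.57, -3.67, -1.77, 0.13]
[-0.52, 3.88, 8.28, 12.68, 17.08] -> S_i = -0.52 + 4.40*i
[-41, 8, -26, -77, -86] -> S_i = Random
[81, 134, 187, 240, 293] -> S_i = 81 + 53*i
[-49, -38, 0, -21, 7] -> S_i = Random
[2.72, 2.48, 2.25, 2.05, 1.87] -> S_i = 2.72*0.91^i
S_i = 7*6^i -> [7, 42, 252, 1512, 9072]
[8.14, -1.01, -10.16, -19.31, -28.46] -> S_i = 8.14 + -9.15*i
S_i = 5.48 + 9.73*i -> [5.48, 15.21, 24.94, 34.67, 44.4]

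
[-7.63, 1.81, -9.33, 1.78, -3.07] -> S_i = Random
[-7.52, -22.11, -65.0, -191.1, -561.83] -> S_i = -7.52*2.94^i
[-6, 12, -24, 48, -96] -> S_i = -6*-2^i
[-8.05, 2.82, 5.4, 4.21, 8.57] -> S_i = Random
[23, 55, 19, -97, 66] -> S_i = Random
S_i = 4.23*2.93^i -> [4.23, 12.39, 36.31, 106.4, 311.75]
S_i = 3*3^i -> [3, 9, 27, 81, 243]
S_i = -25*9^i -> [-25, -225, -2025, -18225, -164025]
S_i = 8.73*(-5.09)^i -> [8.73, -44.44, 226.18, -1151.24, 5859.83]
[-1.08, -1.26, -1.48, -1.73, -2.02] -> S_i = -1.08*1.17^i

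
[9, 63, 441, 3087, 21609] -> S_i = 9*7^i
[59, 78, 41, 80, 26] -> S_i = Random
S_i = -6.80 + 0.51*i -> [-6.8, -6.29, -5.78, -5.27, -4.76]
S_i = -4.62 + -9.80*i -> [-4.62, -14.42, -24.22, -34.02, -43.82]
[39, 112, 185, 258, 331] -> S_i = 39 + 73*i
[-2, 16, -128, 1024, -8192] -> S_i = -2*-8^i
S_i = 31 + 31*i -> [31, 62, 93, 124, 155]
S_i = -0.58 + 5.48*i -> [-0.58, 4.9, 10.38, 15.86, 21.34]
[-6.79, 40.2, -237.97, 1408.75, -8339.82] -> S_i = -6.79*(-5.92)^i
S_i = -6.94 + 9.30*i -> [-6.94, 2.36, 11.66, 20.96, 30.26]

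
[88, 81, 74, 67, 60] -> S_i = 88 + -7*i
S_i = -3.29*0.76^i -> [-3.29, -2.5, -1.9, -1.44, -1.1]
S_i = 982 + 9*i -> [982, 991, 1000, 1009, 1018]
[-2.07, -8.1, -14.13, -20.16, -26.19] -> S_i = -2.07 + -6.03*i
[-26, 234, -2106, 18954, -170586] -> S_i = -26*-9^i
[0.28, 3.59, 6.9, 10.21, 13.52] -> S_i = 0.28 + 3.31*i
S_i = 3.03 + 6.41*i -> [3.03, 9.44, 15.85, 22.26, 28.67]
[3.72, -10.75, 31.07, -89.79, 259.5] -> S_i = 3.72*(-2.89)^i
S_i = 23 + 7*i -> [23, 30, 37, 44, 51]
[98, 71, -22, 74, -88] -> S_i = Random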